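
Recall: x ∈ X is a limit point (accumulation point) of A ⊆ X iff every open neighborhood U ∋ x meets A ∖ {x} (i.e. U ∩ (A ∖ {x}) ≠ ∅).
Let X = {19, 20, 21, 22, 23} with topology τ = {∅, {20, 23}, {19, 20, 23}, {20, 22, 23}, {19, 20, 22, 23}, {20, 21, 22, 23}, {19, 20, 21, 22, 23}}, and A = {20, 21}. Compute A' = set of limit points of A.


A' = {19, 21, 22, 23}

For each x ∈ X, list the open sets U ∈ τ with x ∈ U, then check whether U ∩ (A ∖ {x}) ≠ ∅ for every such U.
  x = 19: opens ∋ x are {19, 20, 23}, {19, 20, 22, 23}, {19, 20, 21, 22, 23}; each meets A ∖ {19}, so x IS a limit point.
  x = 20: open {20, 23} ∋ x has {20, 23} ∩ (A ∖ {20}) = ∅, so x is NOT a limit point.
  x = 21: opens ∋ x are {20, 21, 22, 23}, {19, 20, 21, 22, 23}; each meets A ∖ {21}, so x IS a limit point.
  x = 22: opens ∋ x are {20, 22, 23}, {19, 20, 22, 23}, {20, 21, 22, 23}, {19, 20, 21, 22, 23}; each meets A ∖ {22}, so x IS a limit point.
  x = 23: opens ∋ x are {20, 23}, {19, 20, 23}, {20, 22, 23}, {19, 20, 22, 23}, {20, 21, 22, 23}, {19, 20, 21, 22, 23}; each meets A ∖ {23}, so x IS a limit point.
Collecting: A' = {19, 21, 22, 23}.


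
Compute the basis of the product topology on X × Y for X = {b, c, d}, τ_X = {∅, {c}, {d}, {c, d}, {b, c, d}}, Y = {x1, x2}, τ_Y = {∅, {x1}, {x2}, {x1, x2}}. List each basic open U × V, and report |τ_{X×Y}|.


Basis B = {∅ × ∅, {c} × {x1}, {c} × {x2}, {d} × {x1}, {d} × {x2}, {c} × {x1, x2}, {c, d} × {x1}, {c, d} × {x2}, {d} × {x1, x2}, {b, c, d} × {x1}, {b, c, d} × {x2}, {c, d} × {x1, x2}, {b, c, d} × {x1, x2}}; |τ_{X×Y}| = 25.

Enumerate products U × V with U ∈ τ_X, V ∈ τ_Y (deduplicated):
  ∅ × ∅ = {} (∅)
  {c} × {x1} = {(c,x1)}
  {c} × {x2} = {(c,x2)}
  {d} × {x1} = {(d,x1)}
  {d} × {x2} = {(d,x2)}
  {c} × {x1, x2} = {(c,x1), (c,x2)}
  {c, d} × {x1} = {(c,x1), (d,x1)}
  {c, d} × {x2} = {(c,x2), (d,x2)}
  {d} × {x1, x2} = {(d,x1), (d,x2)}
  {b, c, d} × {x1} = {(b,x1), (c,x1), (d,x1)}
  {b, c, d} × {x2} = {(b,x2), (c,x2), (d,x2)}
  {c, d} × {x1, x2} = {(c,x1), (c,x2), (d,x1), (d,x2)}
  {b, c, d} × {x1, x2} = {(b,x1), (b,x2), (c,x1), (c,x2), (d,x1), (d,x2)}
These 13 distinct sets form the basis B.
Close under arbitrary unions to get τ_{X×Y}; counting gives |τ_{X×Y}| = 25.


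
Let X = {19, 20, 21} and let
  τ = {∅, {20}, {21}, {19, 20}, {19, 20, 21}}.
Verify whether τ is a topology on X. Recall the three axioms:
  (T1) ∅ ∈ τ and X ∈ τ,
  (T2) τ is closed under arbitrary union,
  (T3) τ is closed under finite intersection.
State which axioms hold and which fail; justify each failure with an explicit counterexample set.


τ is NOT a topology on X.

Axiom (T1): ∅ ∈ τ? Yes; X ∈ τ? Yes.
Axiom (T2/T3): check pairwise unions and intersections of members of τ.
Counterexample for (T2): {20} ∪ {21} = {20, 21} ∉ τ. Therefore τ is NOT a topology.


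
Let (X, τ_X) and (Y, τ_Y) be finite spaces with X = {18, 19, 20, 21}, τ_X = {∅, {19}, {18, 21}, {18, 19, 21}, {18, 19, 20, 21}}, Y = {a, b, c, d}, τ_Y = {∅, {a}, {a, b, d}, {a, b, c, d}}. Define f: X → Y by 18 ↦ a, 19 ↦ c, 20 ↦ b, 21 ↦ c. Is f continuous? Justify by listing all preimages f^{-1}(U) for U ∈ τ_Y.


f is NOT continuous.

Compute f^{-1}(U) for each U ∈ τ_Y:
  U = ∅: f^{-1}(U) = ∅ ∈ τ_X ✓.
  U = {a}: f^{-1}(U) = {18} ∉ τ_X ✗.
  U = {a, b, d}: f^{-1}(U) = {18, 20} ∉ τ_X ✗.
  U = {a, b, c, d}: f^{-1}(U) = {18, 19, 20, 21} ∈ τ_X ✓.
Found U = {a} with f^{-1}(U) = {18} not in τ_X. Therefore f is NOT continuous.


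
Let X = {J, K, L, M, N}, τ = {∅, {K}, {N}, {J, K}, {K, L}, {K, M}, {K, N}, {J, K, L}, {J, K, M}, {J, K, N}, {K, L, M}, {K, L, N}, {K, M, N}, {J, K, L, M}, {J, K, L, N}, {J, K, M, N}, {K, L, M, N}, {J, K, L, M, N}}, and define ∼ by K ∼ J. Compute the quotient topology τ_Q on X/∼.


X/∼ = {[J=K], [L], [M], [N]}; |τ_Q| = 10.

Equivalence classes: [J=K], [L], [M], [N].
Quotient map π: X → X/∼ sends J ↦ [J=K], K ↦ [J=K], L ↦ [L], M ↦ [M], N ↦ [N].
For each subset V ⊆ X/∼, compute π^{-1}(V) ⊆ X and check whether π^{-1}(V) ∈ τ. V is open in τ_Q iff π^{-1}(V) ∈ τ.
  V = {}: π^{-1}(V) = ∅ ∈ τ ✓.
  V = {[J=K]}: π^{-1}(V) = {J, K} ∈ τ ✓.
  V = {[L]}: π^{-1}(V) = {L} ∉ τ ✗.
  V = {[J=K], [L]}: π^{-1}(V) = {J, K, L} ∈ τ ✓.
  V = {[M]}: π^{-1}(V) = {M} ∉ τ ✗.
  V = {[J=K], [M]}: π^{-1}(V) = {J, K, M} ∈ τ ✓.
  V = {[L], [M]}: π^{-1}(V) = {L, M} ∉ τ ✗.
  V = {[J=K], [L], [M]}: π^{-1}(V) = {J, K, L, M} ∈ τ ✓.
  V = {[N]}: π^{-1}(V) = {N} ∈ τ ✓.
  V = {[J=K], [N]}: π^{-1}(V) = {J, K, N} ∈ τ ✓.
  V = {[L], [N]}: π^{-1}(V) = {L, N} ∉ τ ✗.
  V = {[J=K], [L], [N]}: π^{-1}(V) = {J, K, L, N} ∈ τ ✓.
  V = {[M], [N]}: π^{-1}(V) = {M, N} ∉ τ ✗.
  V = {[J=K], [M], [N]}: π^{-1}(V) = {J, K, M, N} ∈ τ ✓.
  V = {[L], [M], [N]}: π^{-1}(V) = {L, M, N} ∉ τ ✗.
  V = {[J=K], [L], [M], [N]}: π^{-1}(V) = {J, K, L, M, N} ∈ τ ✓.
Open sets in the quotient: τ_Q = {{}, {[J=K]}, {[J=K], [L]}, {[J=K], [M]}, {[J=K], [L], [M]}, {[N]}, {[J=K], [N]}, {[J=K], [L], [N]}, {[J=K], [M], [N]}, {[J=K], [L], [M], [N]}} (10 elements).


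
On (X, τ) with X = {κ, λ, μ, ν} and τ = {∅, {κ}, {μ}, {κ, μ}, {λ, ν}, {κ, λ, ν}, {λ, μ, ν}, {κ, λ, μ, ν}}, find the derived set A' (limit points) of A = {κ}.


A' = ∅

For each x ∈ X, list the open sets U ∈ τ with x ∈ U, then check whether U ∩ (A ∖ {x}) ≠ ∅ for every such U.
  x = κ: open {κ} ∋ x has {κ} ∩ (A ∖ {κ}) = ∅, so x is NOT a limit point.
  x = λ: open {λ, ν} ∋ x has {λ, ν} ∩ (A ∖ {λ}) = ∅, so x is NOT a limit point.
  x = μ: open {μ} ∋ x has {μ} ∩ (A ∖ {μ}) = ∅, so x is NOT a limit point.
  x = ν: open {λ, ν} ∋ x has {λ, ν} ∩ (A ∖ {ν}) = ∅, so x is NOT a limit point.
Collecting: A' = ∅.


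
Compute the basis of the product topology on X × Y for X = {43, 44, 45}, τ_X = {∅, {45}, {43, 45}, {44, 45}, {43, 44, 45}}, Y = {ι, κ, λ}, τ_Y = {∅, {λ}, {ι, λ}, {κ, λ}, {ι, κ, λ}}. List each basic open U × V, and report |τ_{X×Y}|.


Basis B = {∅ × ∅, {45} × {λ}, {43, 45} × {λ}, {44, 45} × {λ}, {45} × {ι, λ}, {45} × {κ, λ}, {43, 44, 45} × {λ}, {45} × {ι, κ, λ}, {43, 45} × {ι, λ}, {43, 45} × {κ, λ}, {44, 45} × {ι, λ}, {44, 45} × {κ, λ}, {43, 45} × {ι, κ, λ}, {43, 44, 45} × {ι, λ}, {43, 44, 45} × {κ, λ}, {44, 45} × {ι, κ, λ}, {43, 44, 45} × {ι, κ, λ}}; |τ_{X×Y}| = 48.

Enumerate products U × V with U ∈ τ_X, V ∈ τ_Y (deduplicated):
  ∅ × ∅ = {} (∅)
  {45} × {λ} = {(45,λ)}
  {43, 45} × {λ} = {(43,λ), (45,λ)}
  {44, 45} × {λ} = {(44,λ), (45,λ)}
  {45} × {ι, λ} = {(45,ι), (45,λ)}
  {45} × {κ, λ} = {(45,κ), (45,λ)}
  {43, 44, 45} × {λ} = {(43,λ), (44,λ), (45,λ)}
  {45} × {ι, κ, λ} = {(45,ι), (45,κ), (45,λ)}
  {43, 45} × {ι, λ} = {(43,ι), (43,λ), (45,ι), (45,λ)}
  {43, 45} × {κ, λ} = {(43,κ), (43,λ), (45,κ), (45,λ)}
  {44, 45} × {ι, λ} = {(44,ι), (44,λ), (45,ι), (45,λ)}
  {44, 45} × {κ, λ} = {(44,κ), (44,λ), (45,κ), (45,λ)}
  {43, 45} × {ι, κ, λ} = {(43,ι), (43,κ), (43,λ), (45,ι), (45,κ), (45,λ)}
  {43, 44, 45} × {ι, λ} = {(43,ι), (43,λ), (44,ι), (44,λ), (45,ι), (45,λ)}
  {43, 44, 45} × {κ, λ} = {(43,κ), (43,λ), (44,κ), (44,λ), (45,κ), (45,λ)}
  {44, 45} × {ι, κ, λ} = {(44,ι), (44,κ), (44,λ), (45,ι), (45,κ), (45,λ)}
  {43, 44, 45} × {ι, κ, λ} = {(43,ι), (43,κ), (43,λ), (44,ι), (44,κ), (44,λ), (45,ι), (45,κ), (45,λ)}
These 17 distinct sets form the basis B.
Close under arbitrary unions to get τ_{X×Y}; counting gives |τ_{X×Y}| = 48.


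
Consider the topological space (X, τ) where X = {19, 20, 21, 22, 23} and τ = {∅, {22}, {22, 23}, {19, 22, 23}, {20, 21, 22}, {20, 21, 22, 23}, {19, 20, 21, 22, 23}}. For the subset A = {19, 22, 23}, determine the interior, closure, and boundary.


int(A) = {19, 22, 23}, cl(A) = {19, 20, 21, 22, 23}, ∂A = {20, 21}.

Closed sets in (X, τ) are complements of opens:
  closed(X, τ) = {∅, {19}, {19, 23}, {20, 21}, {19, 20, 21}, {19, 20, 21, 23}, {19, 20, 21, 22, 23}}.
int(A) = ⋃ {U ∈ τ : U ⊆ A}. Opens contained in A: ∅, {22}, {22, 23}, {19, 22, 23}.
Taking the union of these: int(A) = {19, 22, 23}.
cl(A) = ⋂ {C closed : A ⊆ C}. Closed sets containing A: {19, 20, 21, 22, 23}.
Intersecting these: cl(A) = {19, 20, 21, 22, 23}.
∂A = cl(A) ∖ int(A) = {19, 20, 21, 22, 23} ∖ {19, 22, 23} = {20, 21}.


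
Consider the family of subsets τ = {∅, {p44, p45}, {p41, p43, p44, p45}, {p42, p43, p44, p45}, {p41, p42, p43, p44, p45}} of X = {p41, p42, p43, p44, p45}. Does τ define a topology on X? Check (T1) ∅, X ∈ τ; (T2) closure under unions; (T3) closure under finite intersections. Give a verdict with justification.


τ is NOT a topology on X.

Axiom (T1): ∅ ∈ τ? Yes; X ∈ τ? Yes.
Axiom (T2/T3): check pairwise unions and intersections of members of τ.
Counterexample for (T3): {p41, p43, p44, p45} ∩ {p42, p43, p44, p45} = {p43, p44, p45} ∉ τ. Therefore τ is NOT a topology.


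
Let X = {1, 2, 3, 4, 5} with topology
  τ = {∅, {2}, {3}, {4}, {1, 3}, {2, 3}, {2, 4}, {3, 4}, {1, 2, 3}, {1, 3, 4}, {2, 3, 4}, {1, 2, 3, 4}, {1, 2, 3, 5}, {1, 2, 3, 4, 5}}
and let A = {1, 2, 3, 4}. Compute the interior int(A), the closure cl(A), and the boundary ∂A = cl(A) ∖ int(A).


int(A) = {1, 2, 3, 4}, cl(A) = {1, 2, 3, 4, 5}, ∂A = {5}.

Closed sets in (X, τ) are complements of opens:
  closed(X, τ) = {∅, {4}, {5}, {1, 5}, {2, 5}, {4, 5}, {1, 2, 5}, {1, 3, 5}, {1, 4, 5}, {2, 4, 5}, {1, 2, 3, 5}, {1, 2, 4, 5}, {1, 3, 4, 5}, {1, 2, 3, 4, 5}}.
int(A) = ⋃ {U ∈ τ : U ⊆ A}. Opens contained in A: ∅, {2}, {3}, {4}, {1, 3}, {2, 3}, {2, 4}, {3, 4}, {1, 2, 3}, {1, 3, 4}, {2, 3, 4}, {1, 2, 3, 4}.
Taking the union of these: int(A) = {1, 2, 3, 4}.
cl(A) = ⋂ {C closed : A ⊆ C}. Closed sets containing A: {1, 2, 3, 4, 5}.
Intersecting these: cl(A) = {1, 2, 3, 4, 5}.
∂A = cl(A) ∖ int(A) = {1, 2, 3, 4, 5} ∖ {1, 2, 3, 4} = {5}.


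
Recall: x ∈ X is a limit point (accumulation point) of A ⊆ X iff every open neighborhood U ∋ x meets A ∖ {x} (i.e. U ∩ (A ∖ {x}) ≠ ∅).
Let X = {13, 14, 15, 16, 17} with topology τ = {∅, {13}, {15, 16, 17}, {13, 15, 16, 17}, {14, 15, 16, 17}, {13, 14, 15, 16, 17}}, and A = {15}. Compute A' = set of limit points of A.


A' = {14, 16, 17}

For each x ∈ X, list the open sets U ∈ τ with x ∈ U, then check whether U ∩ (A ∖ {x}) ≠ ∅ for every such U.
  x = 13: open {13} ∋ x has {13} ∩ (A ∖ {13}) = ∅, so x is NOT a limit point.
  x = 14: opens ∋ x are {14, 15, 16, 17}, {13, 14, 15, 16, 17}; each meets A ∖ {14}, so x IS a limit point.
  x = 15: open {15, 16, 17} ∋ x has {15, 16, 17} ∩ (A ∖ {15}) = ∅, so x is NOT a limit point.
  x = 16: opens ∋ x are {15, 16, 17}, {13, 15, 16, 17}, {14, 15, 16, 17}, {13, 14, 15, 16, 17}; each meets A ∖ {16}, so x IS a limit point.
  x = 17: opens ∋ x are {15, 16, 17}, {13, 15, 16, 17}, {14, 15, 16, 17}, {13, 14, 15, 16, 17}; each meets A ∖ {17}, so x IS a limit point.
Collecting: A' = {14, 16, 17}.


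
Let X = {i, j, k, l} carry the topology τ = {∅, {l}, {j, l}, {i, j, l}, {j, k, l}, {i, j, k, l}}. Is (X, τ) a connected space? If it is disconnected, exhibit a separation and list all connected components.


(X, τ) is connected.

Find clopen sets (U ∈ τ with X ∖ U ∈ τ):
  U = ∅, X ∖ U = {i, j, k, l} — both open, so U is clopen.
  U = {i, j, k, l}, X ∖ U = ∅ — both open, so U is clopen.
Only trivial clopens (∅ and X) exist, so (X, τ) is connected.
Compute connected components by grouping points that agree on all clopens:
  component: {i, j, k, l}


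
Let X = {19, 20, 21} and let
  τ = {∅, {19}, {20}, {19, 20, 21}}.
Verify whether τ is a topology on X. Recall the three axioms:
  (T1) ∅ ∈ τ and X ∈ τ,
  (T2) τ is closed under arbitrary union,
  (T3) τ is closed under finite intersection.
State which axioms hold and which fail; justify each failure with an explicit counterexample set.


τ is NOT a topology on X.

Axiom (T1): ∅ ∈ τ? Yes; X ∈ τ? Yes.
Axiom (T2/T3): check pairwise unions and intersections of members of τ.
Counterexample for (T2): {19} ∪ {20} = {19, 20} ∉ τ. Therefore τ is NOT a topology.


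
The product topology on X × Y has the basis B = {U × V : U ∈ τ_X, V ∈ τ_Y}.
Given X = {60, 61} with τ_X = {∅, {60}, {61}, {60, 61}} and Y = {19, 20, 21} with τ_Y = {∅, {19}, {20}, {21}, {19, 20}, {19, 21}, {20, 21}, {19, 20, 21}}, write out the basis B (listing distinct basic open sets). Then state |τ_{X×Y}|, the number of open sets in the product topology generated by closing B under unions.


Basis B = {∅ × ∅, {60} × {19}, {60} × {20}, {60} × {21}, {61} × {19}, {61} × {20}, {61} × {21}, {60} × {19, 20}, {60} × {19, 21}, {60, 61} × {19}, {60} × {20, 21}, {60, 61} × {20}, {60, 61} × {21}, {61} × {19, 20}, {61} × {19, 21}, {61} × {20, 21}, {60} × {19, 20, 21}, {61} × {19, 20, 21}, {60, 61} × {19, 20}, {60, 61} × {19, 21}, {60, 61} × {20, 21}, {60, 61} × {19, 20, 21}}; |τ_{X×Y}| = 64.

Enumerate products U × V with U ∈ τ_X, V ∈ τ_Y (deduplicated):
  ∅ × ∅ = {} (∅)
  {60} × {19} = {(60,19)}
  {60} × {20} = {(60,20)}
  {60} × {21} = {(60,21)}
  {61} × {19} = {(61,19)}
  {61} × {20} = {(61,20)}
  {61} × {21} = {(61,21)}
  {60} × {19, 20} = {(60,19), (60,20)}
  {60} × {19, 21} = {(60,19), (60,21)}
  {60, 61} × {19} = {(60,19), (61,19)}
  {60} × {20, 21} = {(60,20), (60,21)}
  {60, 61} × {20} = {(60,20), (61,20)}
  {60, 61} × {21} = {(60,21), (61,21)}
  {61} × {19, 20} = {(61,19), (61,20)}
  {61} × {19, 21} = {(61,19), (61,21)}
  {61} × {20, 21} = {(61,20), (61,21)}
  {60} × {19, 20, 21} = {(60,19), (60,20), (60,21)}
  {61} × {19, 20, 21} = {(61,19), (61,20), (61,21)}
  {60, 61} × {19, 20} = {(60,19), (60,20), (61,19), (61,20)}
  {60, 61} × {19, 21} = {(60,19), (60,21), (61,19), (61,21)}
  {60, 61} × {20, 21} = {(60,20), (60,21), (61,20), (61,21)}
  {60, 61} × {19, 20, 21} = {(60,19), (60,20), (60,21), (61,19), (61,20), (61,21)}
These 22 distinct sets form the basis B.
Close under arbitrary unions to get τ_{X×Y}; counting gives |τ_{X×Y}| = 64.


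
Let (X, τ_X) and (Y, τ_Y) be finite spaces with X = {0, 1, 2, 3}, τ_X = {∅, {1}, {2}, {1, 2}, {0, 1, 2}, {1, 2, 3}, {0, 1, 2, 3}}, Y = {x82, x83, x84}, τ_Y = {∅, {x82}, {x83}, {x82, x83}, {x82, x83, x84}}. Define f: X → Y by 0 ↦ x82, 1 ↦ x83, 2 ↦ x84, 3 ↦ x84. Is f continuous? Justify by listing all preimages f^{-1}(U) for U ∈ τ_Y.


f is NOT continuous.

Compute f^{-1}(U) for each U ∈ τ_Y:
  U = ∅: f^{-1}(U) = ∅ ∈ τ_X ✓.
  U = {x82}: f^{-1}(U) = {0} ∉ τ_X ✗.
  U = {x83}: f^{-1}(U) = {1} ∈ τ_X ✓.
  U = {x82, x83}: f^{-1}(U) = {0, 1} ∉ τ_X ✗.
  U = {x82, x83, x84}: f^{-1}(U) = {0, 1, 2, 3} ∈ τ_X ✓.
Found U = {x82} with f^{-1}(U) = {0} not in τ_X. Therefore f is NOT continuous.


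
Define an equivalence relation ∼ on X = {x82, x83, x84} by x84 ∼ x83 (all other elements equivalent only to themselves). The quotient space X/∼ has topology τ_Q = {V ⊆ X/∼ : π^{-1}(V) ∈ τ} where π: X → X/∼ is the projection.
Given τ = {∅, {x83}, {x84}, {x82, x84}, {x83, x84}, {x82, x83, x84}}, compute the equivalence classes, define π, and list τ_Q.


X/∼ = {[x82], [x83=x84]}; |τ_Q| = 3.

Equivalence classes: [x82], [x83=x84].
Quotient map π: X → X/∼ sends x82 ↦ [x82], x83 ↦ [x83=x84], x84 ↦ [x83=x84].
For each subset V ⊆ X/∼, compute π^{-1}(V) ⊆ X and check whether π^{-1}(V) ∈ τ. V is open in τ_Q iff π^{-1}(V) ∈ τ.
  V = {}: π^{-1}(V) = ∅ ∈ τ ✓.
  V = {[x82]}: π^{-1}(V) = {x82} ∉ τ ✗.
  V = {[x83=x84]}: π^{-1}(V) = {x83, x84} ∈ τ ✓.
  V = {[x82], [x83=x84]}: π^{-1}(V) = {x82, x83, x84} ∈ τ ✓.
Open sets in the quotient: τ_Q = {{}, {[x83=x84]}, {[x82], [x83=x84]}} (3 elements).


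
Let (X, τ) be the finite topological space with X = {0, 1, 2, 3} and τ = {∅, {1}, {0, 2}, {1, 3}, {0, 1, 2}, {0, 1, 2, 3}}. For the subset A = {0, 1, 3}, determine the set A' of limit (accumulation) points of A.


A' = {2, 3}

For each x ∈ X, list the open sets U ∈ τ with x ∈ U, then check whether U ∩ (A ∖ {x}) ≠ ∅ for every such U.
  x = 0: open {0, 2} ∋ x has {0, 2} ∩ (A ∖ {0}) = ∅, so x is NOT a limit point.
  x = 1: open {1} ∋ x has {1} ∩ (A ∖ {1}) = ∅, so x is NOT a limit point.
  x = 2: opens ∋ x are {0, 2}, {0, 1, 2}, {0, 1, 2, 3}; each meets A ∖ {2}, so x IS a limit point.
  x = 3: opens ∋ x are {1, 3}, {0, 1, 2, 3}; each meets A ∖ {3}, so x IS a limit point.
Collecting: A' = {2, 3}.


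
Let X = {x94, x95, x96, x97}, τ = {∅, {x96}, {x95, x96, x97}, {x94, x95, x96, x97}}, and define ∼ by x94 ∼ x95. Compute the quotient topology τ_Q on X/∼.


X/∼ = {[x94=x95], [x96], [x97]}; |τ_Q| = 3.

Equivalence classes: [x94=x95], [x96], [x97].
Quotient map π: X → X/∼ sends x94 ↦ [x94=x95], x95 ↦ [x94=x95], x96 ↦ [x96], x97 ↦ [x97].
For each subset V ⊆ X/∼, compute π^{-1}(V) ⊆ X and check whether π^{-1}(V) ∈ τ. V is open in τ_Q iff π^{-1}(V) ∈ τ.
  V = {}: π^{-1}(V) = ∅ ∈ τ ✓.
  V = {[x94=x95]}: π^{-1}(V) = {x94, x95} ∉ τ ✗.
  V = {[x96]}: π^{-1}(V) = {x96} ∈ τ ✓.
  V = {[x94=x95], [x96]}: π^{-1}(V) = {x94, x95, x96} ∉ τ ✗.
  V = {[x97]}: π^{-1}(V) = {x97} ∉ τ ✗.
  V = {[x94=x95], [x97]}: π^{-1}(V) = {x94, x95, x97} ∉ τ ✗.
  V = {[x96], [x97]}: π^{-1}(V) = {x96, x97} ∉ τ ✗.
  V = {[x94=x95], [x96], [x97]}: π^{-1}(V) = {x94, x95, x96, x97} ∈ τ ✓.
Open sets in the quotient: τ_Q = {{}, {[x96]}, {[x94=x95], [x96], [x97]}} (3 elements).


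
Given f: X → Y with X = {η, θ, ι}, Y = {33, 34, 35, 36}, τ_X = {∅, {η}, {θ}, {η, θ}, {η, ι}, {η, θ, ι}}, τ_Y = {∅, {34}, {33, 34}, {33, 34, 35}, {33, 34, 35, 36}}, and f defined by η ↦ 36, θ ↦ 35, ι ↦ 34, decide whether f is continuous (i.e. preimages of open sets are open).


f is NOT continuous.

Compute f^{-1}(U) for each U ∈ τ_Y:
  U = ∅: f^{-1}(U) = ∅ ∈ τ_X ✓.
  U = {34}: f^{-1}(U) = {ι} ∉ τ_X ✗.
  U = {33, 34}: f^{-1}(U) = {ι} ∉ τ_X ✗.
  U = {33, 34, 35}: f^{-1}(U) = {θ, ι} ∉ τ_X ✗.
  U = {33, 34, 35, 36}: f^{-1}(U) = {η, θ, ι} ∈ τ_X ✓.
Found U = {34} with f^{-1}(U) = {ι} not in τ_X. Therefore f is NOT continuous.


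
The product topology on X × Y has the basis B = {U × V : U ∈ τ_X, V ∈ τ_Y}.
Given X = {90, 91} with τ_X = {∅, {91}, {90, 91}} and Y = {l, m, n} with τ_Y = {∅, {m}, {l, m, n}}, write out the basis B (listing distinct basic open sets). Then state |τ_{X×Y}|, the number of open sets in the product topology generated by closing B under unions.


Basis B = {∅ × ∅, {91} × {m}, {90, 91} × {m}, {91} × {l, m, n}, {90, 91} × {l, m, n}}; |τ_{X×Y}| = 6.

Enumerate products U × V with U ∈ τ_X, V ∈ τ_Y (deduplicated):
  ∅ × ∅ = {} (∅)
  {91} × {m} = {(91,m)}
  {90, 91} × {m} = {(90,m), (91,m)}
  {91} × {l, m, n} = {(91,l), (91,m), (91,n)}
  {90, 91} × {l, m, n} = {(90,l), (90,m), (90,n), (91,l), (91,m), (91,n)}
These 5 distinct sets form the basis B.
Close under arbitrary unions to get τ_{X×Y}; counting gives |τ_{X×Y}| = 6.


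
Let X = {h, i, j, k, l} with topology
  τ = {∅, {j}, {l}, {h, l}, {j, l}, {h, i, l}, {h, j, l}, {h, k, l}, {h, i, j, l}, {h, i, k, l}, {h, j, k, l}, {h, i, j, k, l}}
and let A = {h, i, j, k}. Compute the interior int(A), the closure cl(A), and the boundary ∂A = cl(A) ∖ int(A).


int(A) = {j}, cl(A) = {h, i, j, k}, ∂A = {h, i, k}.

Closed sets in (X, τ) are complements of opens:
  closed(X, τ) = {∅, {i}, {j}, {k}, {i, j}, {i, k}, {j, k}, {h, i, k}, {i, j, k}, {h, i, j, k}, {h, i, k, l}, {h, i, j, k, l}}.
int(A) = ⋃ {U ∈ τ : U ⊆ A}. Opens contained in A: ∅, {j}.
Taking the union of these: int(A) = {j}.
cl(A) = ⋂ {C closed : A ⊆ C}. Closed sets containing A: {h, i, j, k}, {h, i, j, k, l}.
Intersecting these: cl(A) = {h, i, j, k}.
∂A = cl(A) ∖ int(A) = {h, i, j, k} ∖ {j} = {h, i, k}.


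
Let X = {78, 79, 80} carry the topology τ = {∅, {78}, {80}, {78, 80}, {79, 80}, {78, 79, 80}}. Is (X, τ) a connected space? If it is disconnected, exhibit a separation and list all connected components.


(X, τ) is disconnected; components = [{78}, {79, 80}].

Find clopen sets (U ∈ τ with X ∖ U ∈ τ):
  U = ∅, X ∖ U = {78, 79, 80} — both open, so U is clopen.
  U = {78}, X ∖ U = {79, 80} — both open, so U is clopen.
  U = {79, 80}, X ∖ U = {78} — both open, so U is clopen.
  U = {78, 79, 80}, X ∖ U = ∅ — both open, so U is clopen.
Nontrivial clopen(s) exist: e.g. {79, 80}. So (X, τ) is disconnected.
Compute connected components by grouping points that agree on all clopens:
  component: {78}
  component: {79, 80}


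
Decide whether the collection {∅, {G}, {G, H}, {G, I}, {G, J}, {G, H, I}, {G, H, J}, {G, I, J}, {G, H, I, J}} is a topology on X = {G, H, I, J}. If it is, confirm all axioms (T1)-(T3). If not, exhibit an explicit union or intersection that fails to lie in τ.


τ IS a topology on X.

Axiom (T1): ∅ ∈ τ? Yes; X ∈ τ? Yes.
Axiom (T2/T3): check pairwise unions and intersections of members of τ.
All pairwise intersections and unions checked — each lies in τ. Therefore τ satisfies (T1), (T2), (T3): it IS a topology on X.


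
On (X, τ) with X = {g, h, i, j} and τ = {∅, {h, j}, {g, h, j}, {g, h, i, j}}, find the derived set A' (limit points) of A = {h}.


A' = {g, i, j}

For each x ∈ X, list the open sets U ∈ τ with x ∈ U, then check whether U ∩ (A ∖ {x}) ≠ ∅ for every such U.
  x = g: opens ∋ x are {g, h, j}, {g, h, i, j}; each meets A ∖ {g}, so x IS a limit point.
  x = h: open {h, j} ∋ x has {h, j} ∩ (A ∖ {h}) = ∅, so x is NOT a limit point.
  x = i: opens ∋ x are {g, h, i, j}; each meets A ∖ {i}, so x IS a limit point.
  x = j: opens ∋ x are {h, j}, {g, h, j}, {g, h, i, j}; each meets A ∖ {j}, so x IS a limit point.
Collecting: A' = {g, i, j}.


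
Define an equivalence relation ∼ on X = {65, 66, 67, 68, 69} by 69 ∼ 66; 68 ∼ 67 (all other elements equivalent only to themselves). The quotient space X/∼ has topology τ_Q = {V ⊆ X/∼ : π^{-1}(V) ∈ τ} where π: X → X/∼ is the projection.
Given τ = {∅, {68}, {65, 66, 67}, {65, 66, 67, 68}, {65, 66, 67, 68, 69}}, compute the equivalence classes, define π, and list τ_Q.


X/∼ = {[65], [66=69], [67=68]}; |τ_Q| = 2.

Equivalence classes: [65], [66=69], [67=68].
Quotient map π: X → X/∼ sends 65 ↦ [65], 66 ↦ [66=69], 67 ↦ [67=68], 68 ↦ [67=68], 69 ↦ [66=69].
For each subset V ⊆ X/∼, compute π^{-1}(V) ⊆ X and check whether π^{-1}(V) ∈ τ. V is open in τ_Q iff π^{-1}(V) ∈ τ.
  V = {}: π^{-1}(V) = ∅ ∈ τ ✓.
  V = {[65]}: π^{-1}(V) = {65} ∉ τ ✗.
  V = {[66=69]}: π^{-1}(V) = {66, 69} ∉ τ ✗.
  V = {[65], [66=69]}: π^{-1}(V) = {65, 66, 69} ∉ τ ✗.
  V = {[67=68]}: π^{-1}(V) = {67, 68} ∉ τ ✗.
  V = {[65], [67=68]}: π^{-1}(V) = {65, 67, 68} ∉ τ ✗.
  V = {[66=69], [67=68]}: π^{-1}(V) = {66, 67, 68, 69} ∉ τ ✗.
  V = {[65], [66=69], [67=68]}: π^{-1}(V) = {65, 66, 67, 68, 69} ∈ τ ✓.
Open sets in the quotient: τ_Q = {{}, {[65], [66=69], [67=68]}} (2 elements).


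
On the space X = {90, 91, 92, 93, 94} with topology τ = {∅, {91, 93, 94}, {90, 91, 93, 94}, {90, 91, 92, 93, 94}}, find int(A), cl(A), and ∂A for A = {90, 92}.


int(A) = ∅, cl(A) = {90, 92}, ∂A = {90, 92}.

Closed sets in (X, τ) are complements of opens:
  closed(X, τ) = {∅, {92}, {90, 92}, {90, 91, 92, 93, 94}}.
int(A) = ⋃ {U ∈ τ : U ⊆ A}. Opens contained in A: ∅.
Taking the union of these: int(A) = ∅.
cl(A) = ⋂ {C closed : A ⊆ C}. Closed sets containing A: {90, 92}, {90, 91, 92, 93, 94}.
Intersecting these: cl(A) = {90, 92}.
∂A = cl(A) ∖ int(A) = {90, 92} ∖ ∅ = {90, 92}.


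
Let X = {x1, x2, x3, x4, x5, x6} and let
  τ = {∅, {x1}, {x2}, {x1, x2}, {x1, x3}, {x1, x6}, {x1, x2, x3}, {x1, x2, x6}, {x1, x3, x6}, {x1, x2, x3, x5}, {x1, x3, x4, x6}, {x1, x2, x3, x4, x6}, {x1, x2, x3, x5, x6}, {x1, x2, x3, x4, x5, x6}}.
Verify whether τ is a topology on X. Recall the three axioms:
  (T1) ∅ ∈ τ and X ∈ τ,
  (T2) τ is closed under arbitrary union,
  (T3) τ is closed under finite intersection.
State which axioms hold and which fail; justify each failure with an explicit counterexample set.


τ is NOT a topology on X.

Axiom (T1): ∅ ∈ τ? Yes; X ∈ τ? Yes.
Axiom (T2/T3): check pairwise unions and intersections of members of τ.
Counterexample for (T2): {x2} ∪ {x1, x3, x6} = {x1, x2, x3, x6} ∉ τ. Therefore τ is NOT a topology.


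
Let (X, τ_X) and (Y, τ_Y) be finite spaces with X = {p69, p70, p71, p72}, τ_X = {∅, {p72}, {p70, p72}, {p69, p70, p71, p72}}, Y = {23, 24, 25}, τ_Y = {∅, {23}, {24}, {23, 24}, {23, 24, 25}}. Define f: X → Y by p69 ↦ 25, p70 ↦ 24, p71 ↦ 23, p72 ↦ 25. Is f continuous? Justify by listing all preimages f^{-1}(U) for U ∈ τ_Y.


f is NOT continuous.

Compute f^{-1}(U) for each U ∈ τ_Y:
  U = ∅: f^{-1}(U) = ∅ ∈ τ_X ✓.
  U = {23}: f^{-1}(U) = {p71} ∉ τ_X ✗.
  U = {24}: f^{-1}(U) = {p70} ∉ τ_X ✗.
  U = {23, 24}: f^{-1}(U) = {p70, p71} ∉ τ_X ✗.
  U = {23, 24, 25}: f^{-1}(U) = {p69, p70, p71, p72} ∈ τ_X ✓.
Found U = {23} with f^{-1}(U) = {p71} not in τ_X. Therefore f is NOT continuous.


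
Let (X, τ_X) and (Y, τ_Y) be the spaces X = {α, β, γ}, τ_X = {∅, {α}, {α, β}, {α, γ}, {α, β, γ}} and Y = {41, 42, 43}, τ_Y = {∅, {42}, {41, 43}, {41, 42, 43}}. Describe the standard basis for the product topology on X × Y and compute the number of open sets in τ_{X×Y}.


Basis B = {∅ × ∅, {α} × {42}, {α} × {41, 43}, {α, β} × {42}, {α, γ} × {42}, {α} × {41, 42, 43}, {α, β, γ} × {42}, {α, β} × {41, 43}, {α, γ} × {41, 43}, {α, β} × {41, 42, 43}, {α, γ} × {41, 42, 43}, {α, β, γ} × {41, 43}, {α, β, γ} × {41, 42, 43}}; |τ_{X×Y}| = 25.

Enumerate products U × V with U ∈ τ_X, V ∈ τ_Y (deduplicated):
  ∅ × ∅ = {} (∅)
  {α} × {42} = {(α,42)}
  {α} × {41, 43} = {(α,41), (α,43)}
  {α, β} × {42} = {(α,42), (β,42)}
  {α, γ} × {42} = {(α,42), (γ,42)}
  {α} × {41, 42, 43} = {(α,41), (α,42), (α,43)}
  {α, β, γ} × {42} = {(α,42), (β,42), (γ,42)}
  {α, β} × {41, 43} = {(α,41), (α,43), (β,41), (β,43)}
  {α, γ} × {41, 43} = {(α,41), (α,43), (γ,41), (γ,43)}
  {α, β} × {41, 42, 43} = {(α,41), (α,42), (α,43), (β,41), (β,42), (β,43)}
  {α, γ} × {41, 42, 43} = {(α,41), (α,42), (α,43), (γ,41), (γ,42), (γ,43)}
  {α, β, γ} × {41, 43} = {(α,41), (α,43), (β,41), (β,43), (γ,41), (γ,43)}
  {α, β, γ} × {41, 42, 43} = {(α,41), (α,42), (α,43), (β,41), (β,42), (β,43), (γ,41), (γ,42), (γ,43)}
These 13 distinct sets form the basis B.
Close under arbitrary unions to get τ_{X×Y}; counting gives |τ_{X×Y}| = 25.


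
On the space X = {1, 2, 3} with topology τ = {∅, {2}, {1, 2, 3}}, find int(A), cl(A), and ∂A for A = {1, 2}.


int(A) = {2}, cl(A) = {1, 2, 3}, ∂A = {1, 3}.

Closed sets in (X, τ) are complements of opens:
  closed(X, τ) = {∅, {1, 3}, {1, 2, 3}}.
int(A) = ⋃ {U ∈ τ : U ⊆ A}. Opens contained in A: ∅, {2}.
Taking the union of these: int(A) = {2}.
cl(A) = ⋂ {C closed : A ⊆ C}. Closed sets containing A: {1, 2, 3}.
Intersecting these: cl(A) = {1, 2, 3}.
∂A = cl(A) ∖ int(A) = {1, 2, 3} ∖ {2} = {1, 3}.


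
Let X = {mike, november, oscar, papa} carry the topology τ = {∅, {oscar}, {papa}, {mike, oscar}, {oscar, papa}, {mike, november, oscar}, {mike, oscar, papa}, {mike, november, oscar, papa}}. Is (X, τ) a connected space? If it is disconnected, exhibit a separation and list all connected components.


(X, τ) is disconnected; components = [{papa}, {mike, november, oscar}].

Find clopen sets (U ∈ τ with X ∖ U ∈ τ):
  U = ∅, X ∖ U = {mike, november, oscar, papa} — both open, so U is clopen.
  U = {papa}, X ∖ U = {mike, november, oscar} — both open, so U is clopen.
  U = {mike, november, oscar}, X ∖ U = {papa} — both open, so U is clopen.
  U = {mike, november, oscar, papa}, X ∖ U = ∅ — both open, so U is clopen.
Nontrivial clopen(s) exist: e.g. {papa}. So (X, τ) is disconnected.
Compute connected components by grouping points that agree on all clopens:
  component: {papa}
  component: {mike, november, oscar}


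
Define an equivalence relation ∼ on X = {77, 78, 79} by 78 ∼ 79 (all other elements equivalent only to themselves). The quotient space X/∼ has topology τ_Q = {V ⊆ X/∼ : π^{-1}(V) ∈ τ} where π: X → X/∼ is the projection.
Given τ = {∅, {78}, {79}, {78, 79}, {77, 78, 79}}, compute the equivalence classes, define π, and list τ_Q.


X/∼ = {[77], [78=79]}; |τ_Q| = 3.

Equivalence classes: [77], [78=79].
Quotient map π: X → X/∼ sends 77 ↦ [77], 78 ↦ [78=79], 79 ↦ [78=79].
For each subset V ⊆ X/∼, compute π^{-1}(V) ⊆ X and check whether π^{-1}(V) ∈ τ. V is open in τ_Q iff π^{-1}(V) ∈ τ.
  V = {}: π^{-1}(V) = ∅ ∈ τ ✓.
  V = {[77]}: π^{-1}(V) = {77} ∉ τ ✗.
  V = {[78=79]}: π^{-1}(V) = {78, 79} ∈ τ ✓.
  V = {[77], [78=79]}: π^{-1}(V) = {77, 78, 79} ∈ τ ✓.
Open sets in the quotient: τ_Q = {{}, {[78=79]}, {[77], [78=79]}} (3 elements).


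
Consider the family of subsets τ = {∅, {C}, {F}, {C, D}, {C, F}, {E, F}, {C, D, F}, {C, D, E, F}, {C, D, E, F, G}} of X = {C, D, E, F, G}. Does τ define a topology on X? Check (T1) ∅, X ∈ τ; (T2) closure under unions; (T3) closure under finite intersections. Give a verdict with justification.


τ is NOT a topology on X.

Axiom (T1): ∅ ∈ τ? Yes; X ∈ τ? Yes.
Axiom (T2/T3): check pairwise unions and intersections of members of τ.
Counterexample for (T2): {C} ∪ {E, F} = {C, E, F} ∉ τ. Therefore τ is NOT a topology.


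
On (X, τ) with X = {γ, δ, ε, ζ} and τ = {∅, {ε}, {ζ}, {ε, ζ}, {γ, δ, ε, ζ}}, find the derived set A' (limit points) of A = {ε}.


A' = {γ, δ}

For each x ∈ X, list the open sets U ∈ τ with x ∈ U, then check whether U ∩ (A ∖ {x}) ≠ ∅ for every such U.
  x = γ: opens ∋ x are {γ, δ, ε, ζ}; each meets A ∖ {γ}, so x IS a limit point.
  x = δ: opens ∋ x are {γ, δ, ε, ζ}; each meets A ∖ {δ}, so x IS a limit point.
  x = ε: open {ε} ∋ x has {ε} ∩ (A ∖ {ε}) = ∅, so x is NOT a limit point.
  x = ζ: open {ζ} ∋ x has {ζ} ∩ (A ∖ {ζ}) = ∅, so x is NOT a limit point.
Collecting: A' = {γ, δ}.


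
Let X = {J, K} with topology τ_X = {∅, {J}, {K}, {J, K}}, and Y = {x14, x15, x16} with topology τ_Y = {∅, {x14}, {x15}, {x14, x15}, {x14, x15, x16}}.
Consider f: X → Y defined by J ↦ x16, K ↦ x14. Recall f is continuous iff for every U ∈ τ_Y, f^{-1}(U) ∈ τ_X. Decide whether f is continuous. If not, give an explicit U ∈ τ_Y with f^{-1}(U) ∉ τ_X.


f IS continuous.

Compute f^{-1}(U) for each U ∈ τ_Y:
  U = ∅: f^{-1}(U) = ∅ ∈ τ_X ✓.
  U = {x14}: f^{-1}(U) = {K} ∈ τ_X ✓.
  U = {x15}: f^{-1}(U) = ∅ ∈ τ_X ✓.
  U = {x14, x15}: f^{-1}(U) = {K} ∈ τ_X ✓.
  U = {x14, x15, x16}: f^{-1}(U) = {J, K} ∈ τ_X ✓.
Every preimage lies in τ_X, so f IS continuous.


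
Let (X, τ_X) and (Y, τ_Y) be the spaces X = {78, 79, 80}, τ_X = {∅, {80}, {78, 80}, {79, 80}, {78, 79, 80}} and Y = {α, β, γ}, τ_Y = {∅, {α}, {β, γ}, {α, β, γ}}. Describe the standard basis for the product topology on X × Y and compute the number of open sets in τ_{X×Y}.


Basis B = {∅ × ∅, {80} × {α}, {78, 80} × {α}, {79, 80} × {α}, {80} × {β, γ}, {78, 79, 80} × {α}, {80} × {α, β, γ}, {78, 80} × {β, γ}, {79, 80} × {β, γ}, {78, 80} × {α, β, γ}, {78, 79, 80} × {β, γ}, {79, 80} × {α, β, γ}, {78, 79, 80} × {α, β, γ}}; |τ_{X×Y}| = 25.

Enumerate products U × V with U ∈ τ_X, V ∈ τ_Y (deduplicated):
  ∅ × ∅ = {} (∅)
  {80} × {α} = {(80,α)}
  {78, 80} × {α} = {(78,α), (80,α)}
  {79, 80} × {α} = {(79,α), (80,α)}
  {80} × {β, γ} = {(80,β), (80,γ)}
  {78, 79, 80} × {α} = {(78,α), (79,α), (80,α)}
  {80} × {α, β, γ} = {(80,α), (80,β), (80,γ)}
  {78, 80} × {β, γ} = {(78,β), (78,γ), (80,β), (80,γ)}
  {79, 80} × {β, γ} = {(79,β), (79,γ), (80,β), (80,γ)}
  {78, 80} × {α, β, γ} = {(78,α), (78,β), (78,γ), (80,α), (80,β), (80,γ)}
  {78, 79, 80} × {β, γ} = {(78,β), (78,γ), (79,β), (79,γ), (80,β), (80,γ)}
  {79, 80} × {α, β, γ} = {(79,α), (79,β), (79,γ), (80,α), (80,β), (80,γ)}
  {78, 79, 80} × {α, β, γ} = {(78,α), (78,β), (78,γ), (79,α), (79,β), (79,γ), (80,α), (80,β), (80,γ)}
These 13 distinct sets form the basis B.
Close under arbitrary unions to get τ_{X×Y}; counting gives |τ_{X×Y}| = 25.


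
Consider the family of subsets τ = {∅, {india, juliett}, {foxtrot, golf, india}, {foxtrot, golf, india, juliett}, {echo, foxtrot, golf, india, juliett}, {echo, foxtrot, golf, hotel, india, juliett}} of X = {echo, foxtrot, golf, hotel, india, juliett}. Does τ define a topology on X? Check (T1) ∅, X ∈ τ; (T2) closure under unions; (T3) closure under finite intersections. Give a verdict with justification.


τ is NOT a topology on X.

Axiom (T1): ∅ ∈ τ? Yes; X ∈ τ? Yes.
Axiom (T2/T3): check pairwise unions and intersections of members of τ.
Counterexample for (T3): {india, juliett} ∩ {foxtrot, golf, india} = {india} ∉ τ. Therefore τ is NOT a topology.


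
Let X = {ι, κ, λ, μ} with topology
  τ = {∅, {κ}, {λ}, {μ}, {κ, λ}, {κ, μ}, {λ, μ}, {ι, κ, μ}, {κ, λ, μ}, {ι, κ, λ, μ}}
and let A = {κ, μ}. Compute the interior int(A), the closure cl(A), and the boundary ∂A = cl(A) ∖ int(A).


int(A) = {κ, μ}, cl(A) = {ι, κ, μ}, ∂A = {ι}.

Closed sets in (X, τ) are complements of opens:
  closed(X, τ) = {∅, {ι}, {λ}, {ι, κ}, {ι, λ}, {ι, μ}, {ι, κ, λ}, {ι, κ, μ}, {ι, λ, μ}, {ι, κ, λ, μ}}.
int(A) = ⋃ {U ∈ τ : U ⊆ A}. Opens contained in A: ∅, {κ}, {μ}, {κ, μ}.
Taking the union of these: int(A) = {κ, μ}.
cl(A) = ⋂ {C closed : A ⊆ C}. Closed sets containing A: {ι, κ, μ}, {ι, κ, λ, μ}.
Intersecting these: cl(A) = {ι, κ, μ}.
∂A = cl(A) ∖ int(A) = {ι, κ, μ} ∖ {κ, μ} = {ι}.


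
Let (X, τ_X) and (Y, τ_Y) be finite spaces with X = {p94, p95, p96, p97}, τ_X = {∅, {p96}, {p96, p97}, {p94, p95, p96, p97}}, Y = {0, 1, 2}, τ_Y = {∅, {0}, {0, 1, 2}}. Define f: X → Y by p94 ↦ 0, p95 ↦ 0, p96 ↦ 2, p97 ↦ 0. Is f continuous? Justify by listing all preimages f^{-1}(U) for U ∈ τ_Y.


f is NOT continuous.

Compute f^{-1}(U) for each U ∈ τ_Y:
  U = ∅: f^{-1}(U) = ∅ ∈ τ_X ✓.
  U = {0}: f^{-1}(U) = {p94, p95, p97} ∉ τ_X ✗.
  U = {0, 1, 2}: f^{-1}(U) = {p94, p95, p96, p97} ∈ τ_X ✓.
Found U = {0} with f^{-1}(U) = {p94, p95, p97} not in τ_X. Therefore f is NOT continuous.


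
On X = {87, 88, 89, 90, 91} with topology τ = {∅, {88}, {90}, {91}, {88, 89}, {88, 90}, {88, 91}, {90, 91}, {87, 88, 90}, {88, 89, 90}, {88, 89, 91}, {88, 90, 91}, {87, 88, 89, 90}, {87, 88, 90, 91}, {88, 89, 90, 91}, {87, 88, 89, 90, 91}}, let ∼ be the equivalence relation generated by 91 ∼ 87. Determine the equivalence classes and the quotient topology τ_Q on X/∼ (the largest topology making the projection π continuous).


X/∼ = {[87=91], [88], [89], [90]}; |τ_Q| = 8.

Equivalence classes: [87=91], [88], [89], [90].
Quotient map π: X → X/∼ sends 87 ↦ [87=91], 88 ↦ [88], 89 ↦ [89], 90 ↦ [90], 91 ↦ [87=91].
For each subset V ⊆ X/∼, compute π^{-1}(V) ⊆ X and check whether π^{-1}(V) ∈ τ. V is open in τ_Q iff π^{-1}(V) ∈ τ.
  V = {}: π^{-1}(V) = ∅ ∈ τ ✓.
  V = {[87=91]}: π^{-1}(V) = {87, 91} ∉ τ ✗.
  V = {[88]}: π^{-1}(V) = {88} ∈ τ ✓.
  V = {[87=91], [88]}: π^{-1}(V) = {87, 88, 91} ∉ τ ✗.
  V = {[89]}: π^{-1}(V) = {89} ∉ τ ✗.
  V = {[87=91], [89]}: π^{-1}(V) = {87, 89, 91} ∉ τ ✗.
  V = {[88], [89]}: π^{-1}(V) = {88, 89} ∈ τ ✓.
  V = {[87=91], [88], [89]}: π^{-1}(V) = {87, 88, 89, 91} ∉ τ ✗.
  V = {[90]}: π^{-1}(V) = {90} ∈ τ ✓.
  V = {[87=91], [90]}: π^{-1}(V) = {87, 90, 91} ∉ τ ✗.
  V = {[88], [90]}: π^{-1}(V) = {88, 90} ∈ τ ✓.
  V = {[87=91], [88], [90]}: π^{-1}(V) = {87, 88, 90, 91} ∈ τ ✓.
  V = {[89], [90]}: π^{-1}(V) = {89, 90} ∉ τ ✗.
  V = {[87=91], [89], [90]}: π^{-1}(V) = {87, 89, 90, 91} ∉ τ ✗.
  V = {[88], [89], [90]}: π^{-1}(V) = {88, 89, 90} ∈ τ ✓.
  V = {[87=91], [88], [89], [90]}: π^{-1}(V) = {87, 88, 89, 90, 91} ∈ τ ✓.
Open sets in the quotient: τ_Q = {{}, {[88]}, {[88], [89]}, {[90]}, {[88], [90]}, {[87=91], [88], [90]}, {[88], [89], [90]}, {[87=91], [88], [89], [90]}} (8 elements).


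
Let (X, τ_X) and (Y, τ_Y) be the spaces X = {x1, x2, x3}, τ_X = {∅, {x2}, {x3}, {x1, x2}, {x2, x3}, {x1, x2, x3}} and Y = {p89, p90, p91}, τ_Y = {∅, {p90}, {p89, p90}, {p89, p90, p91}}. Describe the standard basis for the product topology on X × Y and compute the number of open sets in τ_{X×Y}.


Basis B = {∅ × ∅, {x2} × {p90}, {x3} × {p90}, {x1, x2} × {p90}, {x2} × {p89, p90}, {x2, x3} × {p90}, {x3} × {p89, p90}, {x1, x2, x3} × {p90}, {x2} × {p89, p90, p91}, {x3} × {p89, p90, p91}, {x1, x2} × {p89, p90}, {x2, x3} × {p89, p90}, {x1, x2} × {p89, p90, p91}, {x1, x2, x3} × {p89, p90}, {x2, x3} × {p89, p90, p91}, {x1, x2, x3} × {p89, p90, p91}}; |τ_{X×Y}| = 40.

Enumerate products U × V with U ∈ τ_X, V ∈ τ_Y (deduplicated):
  ∅ × ∅ = {} (∅)
  {x2} × {p90} = {(x2,p90)}
  {x3} × {p90} = {(x3,p90)}
  {x1, x2} × {p90} = {(x1,p90), (x2,p90)}
  {x2} × {p89, p90} = {(x2,p89), (x2,p90)}
  {x2, x3} × {p90} = {(x2,p90), (x3,p90)}
  {x3} × {p89, p90} = {(x3,p89), (x3,p90)}
  {x1, x2, x3} × {p90} = {(x1,p90), (x2,p90), (x3,p90)}
  {x2} × {p89, p90, p91} = {(x2,p89), (x2,p90), (x2,p91)}
  {x3} × {p89, p90, p91} = {(x3,p89), (x3,p90), (x3,p91)}
  {x1, x2} × {p89, p90} = {(x1,p89), (x1,p90), (x2,p89), (x2,p90)}
  {x2, x3} × {p89, p90} = {(x2,p89), (x2,p90), (x3,p89), (x3,p90)}
  {x1, x2} × {p89, p90, p91} = {(x1,p89), (x1,p90), (x1,p91), (x2,p89), (x2,p90), (x2,p91)}
  {x1, x2, x3} × {p89, p90} = {(x1,p89), (x1,p90), (x2,p89), (x2,p90), (x3,p89), (x3,p90)}
  {x2, x3} × {p89, p90, p91} = {(x2,p89), (x2,p90), (x2,p91), (x3,p89), (x3,p90), (x3,p91)}
  {x1, x2, x3} × {p89, p90, p91} = {(x1,p89), (x1,p90), (x1,p91), (x2,p89), (x2,p90), (x2,p91), (x3,p89), (x3,p90), (x3,p91)}
These 16 distinct sets form the basis B.
Close under arbitrary unions to get τ_{X×Y}; counting gives |τ_{X×Y}| = 40.


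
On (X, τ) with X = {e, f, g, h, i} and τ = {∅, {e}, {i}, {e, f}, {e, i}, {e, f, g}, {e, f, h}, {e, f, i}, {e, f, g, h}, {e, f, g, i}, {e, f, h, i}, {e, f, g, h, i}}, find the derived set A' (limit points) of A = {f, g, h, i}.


A' = {g, h}

For each x ∈ X, list the open sets U ∈ τ with x ∈ U, then check whether U ∩ (A ∖ {x}) ≠ ∅ for every such U.
  x = e: open {e} ∋ x has {e} ∩ (A ∖ {e}) = ∅, so x is NOT a limit point.
  x = f: open {e, f} ∋ x has {e, f} ∩ (A ∖ {f}) = ∅, so x is NOT a limit point.
  x = g: opens ∋ x are {e, f, g}, {e, f, g, h}, {e, f, g, i}, {e, f, g, h, i}; each meets A ∖ {g}, so x IS a limit point.
  x = h: opens ∋ x are {e, f, h}, {e, f, g, h}, {e, f, h, i}, {e, f, g, h, i}; each meets A ∖ {h}, so x IS a limit point.
  x = i: open {i} ∋ x has {i} ∩ (A ∖ {i}) = ∅, so x is NOT a limit point.
Collecting: A' = {g, h}.


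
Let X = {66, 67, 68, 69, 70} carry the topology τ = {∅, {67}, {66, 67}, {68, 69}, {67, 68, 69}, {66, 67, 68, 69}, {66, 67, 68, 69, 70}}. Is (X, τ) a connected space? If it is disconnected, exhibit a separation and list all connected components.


(X, τ) is connected.

Find clopen sets (U ∈ τ with X ∖ U ∈ τ):
  U = ∅, X ∖ U = {66, 67, 68, 69, 70} — both open, so U is clopen.
  U = {66, 67, 68, 69, 70}, X ∖ U = ∅ — both open, so U is clopen.
Only trivial clopens (∅ and X) exist, so (X, τ) is connected.
Compute connected components by grouping points that agree on all clopens:
  component: {66, 67, 68, 69, 70}
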